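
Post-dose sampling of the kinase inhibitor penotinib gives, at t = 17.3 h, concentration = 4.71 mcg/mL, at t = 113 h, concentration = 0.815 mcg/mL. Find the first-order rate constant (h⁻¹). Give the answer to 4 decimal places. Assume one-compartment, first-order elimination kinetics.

k = ln(C₁/C₂) / (t₂ − t₁) = ln(4.71/0.815) / (113 − 17.3)
  = 1.754 / 95.70 = 0.01833 h⁻¹

0.0183 h⁻¹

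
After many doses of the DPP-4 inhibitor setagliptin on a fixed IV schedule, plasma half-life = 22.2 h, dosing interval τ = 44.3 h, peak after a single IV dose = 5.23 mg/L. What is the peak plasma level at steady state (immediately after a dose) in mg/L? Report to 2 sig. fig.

7.0 mg/L

k = ln2 / t½ = 0.693147 / 22.2 = 0.03122 h⁻¹
e^(−kτ) = e^(−0.03122 × 44.3) = 0.2508
Accumulation ratio R = 1 / (1 − e^(−kτ)) = 1 / (1 − 0.2508) = 1.335
Steady-state peak = C₀ × R = 5.23 × 1.335 = 6.982 mg/L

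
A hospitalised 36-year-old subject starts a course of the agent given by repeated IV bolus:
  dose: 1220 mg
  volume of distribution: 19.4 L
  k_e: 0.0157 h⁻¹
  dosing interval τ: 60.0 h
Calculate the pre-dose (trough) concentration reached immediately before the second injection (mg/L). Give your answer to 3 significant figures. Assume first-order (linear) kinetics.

C₀ per dose = Dose / Vd = 1220 / 19.4 = 62.89 mg/L
Fraction remaining after one interval: r = e^(−kτ) = e^(−0.01570 × 60.0) = 0.3898
Before dose 2, 1 dose has been given (aged 1τ).
C_trough = C₀ × r = 62.89 × 0.3898 = 24.51 mg/L

24.5 mg/L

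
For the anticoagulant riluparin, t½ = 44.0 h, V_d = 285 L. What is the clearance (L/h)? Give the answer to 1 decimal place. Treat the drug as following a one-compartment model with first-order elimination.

4.5 L/h

k = ln2 / t½ = 0.693147 / 44.0 = 0.01575 h⁻¹
CL = k × Vd = 0.01575 × 285 = 4.489 L/h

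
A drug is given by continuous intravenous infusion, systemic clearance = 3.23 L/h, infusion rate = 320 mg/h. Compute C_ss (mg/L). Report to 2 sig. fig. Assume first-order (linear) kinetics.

99 mg/L

At steady state Css = R₀ / CL = 320 / 3.230 = 99.07 mg/L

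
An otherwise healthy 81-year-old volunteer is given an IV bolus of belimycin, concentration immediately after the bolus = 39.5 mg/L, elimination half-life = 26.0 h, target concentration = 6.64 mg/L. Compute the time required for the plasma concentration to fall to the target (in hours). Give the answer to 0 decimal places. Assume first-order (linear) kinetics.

k = ln2 / t½ = 0.693147 / 26.0 = 0.02666 h⁻¹
t = ln(C₀ / C) / k = ln(39.50 / 6.64) / 0.02666
  = ln(5.949) / 0.02666 = 1.783 / 0.02666 = 66.88 h

67 h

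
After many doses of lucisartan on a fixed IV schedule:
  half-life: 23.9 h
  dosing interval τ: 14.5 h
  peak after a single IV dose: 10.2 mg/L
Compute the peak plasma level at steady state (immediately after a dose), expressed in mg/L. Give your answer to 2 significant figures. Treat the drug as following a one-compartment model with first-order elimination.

k = ln2 / t½ = 0.693147 / 23.9 = 0.02900 h⁻¹
e^(−kτ) = e^(−0.02900 × 14.5) = 0.6567
Accumulation ratio R = 1 / (1 − e^(−kτ)) = 1 / (1 − 0.6567) = 2.913
Steady-state peak = C₀ × R = 10.2 × 2.913 = 29.71 mg/L

30 mg/L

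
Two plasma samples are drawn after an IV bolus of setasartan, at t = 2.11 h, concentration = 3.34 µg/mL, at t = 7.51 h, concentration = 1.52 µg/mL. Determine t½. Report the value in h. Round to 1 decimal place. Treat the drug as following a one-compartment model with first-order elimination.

k = ln(C₁/C₂) / (t₂ − t₁) = ln(3.34/1.52) / (7.51 − 2.11)
  = 0.7873 / 5.400 = 0.1458 h⁻¹
t½ = ln2 / k = 0.693147 / 0.1458 = 4.754 h

4.8 h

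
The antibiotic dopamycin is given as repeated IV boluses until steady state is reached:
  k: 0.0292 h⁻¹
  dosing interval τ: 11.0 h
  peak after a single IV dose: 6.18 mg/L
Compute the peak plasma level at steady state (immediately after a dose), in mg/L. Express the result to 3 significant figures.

22.5 mg/L

e^(−kτ) = e^(−0.02920 × 11.0) = 0.7253
Accumulation ratio R = 1 / (1 − e^(−kτ)) = 1 / (1 − 0.7253) = 3.640
Steady-state peak = C₀ × R = 6.18 × 3.640 = 22.50 mg/L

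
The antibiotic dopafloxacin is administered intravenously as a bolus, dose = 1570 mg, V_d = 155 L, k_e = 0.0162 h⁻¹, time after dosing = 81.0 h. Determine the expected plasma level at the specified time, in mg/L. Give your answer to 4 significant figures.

C₀ = Dose / Vd = 1570 / 155 = 10.13 mg/L
C = C₀ · e^(−k·t) = 10.13 × e^(−0.01620 × 81.0)
  = 10.13 × 0.2692 = 2.727 mg/L

2.727 mg/L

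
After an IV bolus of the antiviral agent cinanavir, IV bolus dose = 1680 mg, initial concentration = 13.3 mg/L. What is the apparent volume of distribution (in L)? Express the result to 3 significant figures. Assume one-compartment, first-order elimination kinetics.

126 L

Vd = Dose / C₀ = 1680 / 13.3 = 126.3 L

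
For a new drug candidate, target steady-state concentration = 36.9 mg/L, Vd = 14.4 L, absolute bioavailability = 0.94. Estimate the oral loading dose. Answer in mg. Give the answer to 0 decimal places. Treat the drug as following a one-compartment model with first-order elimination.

LD = Css × Vd / F = 36.9 × 14.4 / 0.94 = 565.3 mg

565 mg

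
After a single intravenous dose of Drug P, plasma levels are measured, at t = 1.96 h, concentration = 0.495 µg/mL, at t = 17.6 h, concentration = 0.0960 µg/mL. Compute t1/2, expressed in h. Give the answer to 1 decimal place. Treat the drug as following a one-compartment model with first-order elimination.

6.6 h

k = ln(C₁/C₂) / (t₂ − t₁) = ln(0.495/0.0960) / (17.6 − 1.96)
  = 1.640 / 15.64 = 0.1049 h⁻¹
t½ = ln2 / k = 0.693147 / 0.1049 = 6.608 h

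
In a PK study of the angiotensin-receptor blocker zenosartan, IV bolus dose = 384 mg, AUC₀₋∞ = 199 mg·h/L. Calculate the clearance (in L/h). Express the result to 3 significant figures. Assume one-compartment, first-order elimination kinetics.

CL = Dose / AUC = 384 / 199 = 1.930 L/h

1.93 L/h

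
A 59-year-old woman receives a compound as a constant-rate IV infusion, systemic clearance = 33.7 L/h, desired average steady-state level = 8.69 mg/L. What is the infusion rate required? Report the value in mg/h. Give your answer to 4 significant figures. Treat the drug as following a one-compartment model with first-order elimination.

At steady state, infusion rate R₀ = Css × CL = 8.69 × 33.70 = 292.9 mg/h

292.9 mg/h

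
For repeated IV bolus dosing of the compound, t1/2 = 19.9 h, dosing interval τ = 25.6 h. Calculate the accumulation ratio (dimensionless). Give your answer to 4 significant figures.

k = ln2 / t½ = 0.693147 / 19.9 = 0.03483 h⁻¹
e^(−kτ) = e^(−0.03483 × 25.6) = 0.4100
Accumulation ratio R = 1 / (1 − e^(−kτ)) = 1 / (1 − 0.4100) = 1.695

1.695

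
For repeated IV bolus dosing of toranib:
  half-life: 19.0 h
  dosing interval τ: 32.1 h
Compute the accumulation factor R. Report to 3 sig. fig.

k = ln2 / t½ = 0.693147 / 19.0 = 0.03648 h⁻¹
e^(−kτ) = e^(−0.03648 × 32.1) = 0.3101
Accumulation ratio R = 1 / (1 − e^(−kτ)) = 1 / (1 − 0.3101) = 1.449

1.45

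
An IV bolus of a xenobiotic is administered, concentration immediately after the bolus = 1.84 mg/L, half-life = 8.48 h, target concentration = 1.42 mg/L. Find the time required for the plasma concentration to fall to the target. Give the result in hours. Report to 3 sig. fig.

k = ln2 / t½ = 0.693147 / 8.48 = 0.08174 h⁻¹
t = ln(C₀ / C) / k = ln(1.840 / 1.42) / 0.08174
  = ln(1.296) / 0.08174 = 0.2593 / 0.08174 = 3.172 h

3.17 h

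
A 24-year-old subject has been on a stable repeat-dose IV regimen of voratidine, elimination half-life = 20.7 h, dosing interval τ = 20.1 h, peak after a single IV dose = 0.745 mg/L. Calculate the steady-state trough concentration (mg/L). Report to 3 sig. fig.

0.776 mg/L

k = ln2 / t½ = 0.693147 / 20.7 = 0.03349 h⁻¹
e^(−kτ) = e^(−0.03349 × 20.1) = 0.5101
Accumulation ratio R = 1 / (1 − e^(−kτ)) = 1 / (1 − 0.5101) = 2.041
Steady-state trough = C₀ × R × e^(−kτ) = 0.745 × 2.041 × 0.5101 = 0.7756 mg/L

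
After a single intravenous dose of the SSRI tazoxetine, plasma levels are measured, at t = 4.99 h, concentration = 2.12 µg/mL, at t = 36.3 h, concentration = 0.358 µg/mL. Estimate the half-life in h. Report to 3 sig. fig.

12.2 h

k = ln(C₁/C₂) / (t₂ − t₁) = ln(2.12/0.358) / (36.3 − 4.99)
  = 1.779 / 31.31 = 0.05682 h⁻¹
t½ = ln2 / k = 0.693147 / 0.05682 = 12.20 h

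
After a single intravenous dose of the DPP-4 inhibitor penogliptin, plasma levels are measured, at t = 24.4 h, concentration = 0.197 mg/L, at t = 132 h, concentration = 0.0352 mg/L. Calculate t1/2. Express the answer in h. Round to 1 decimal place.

k = ln(C₁/C₂) / (t₂ − t₁) = ln(0.197/0.0352) / (132 − 24.4)
  = 1.722 / 107.6 = 0.01600 h⁻¹
t½ = ln2 / k = 0.693147 / 0.01600 = 43.32 h

43.3 h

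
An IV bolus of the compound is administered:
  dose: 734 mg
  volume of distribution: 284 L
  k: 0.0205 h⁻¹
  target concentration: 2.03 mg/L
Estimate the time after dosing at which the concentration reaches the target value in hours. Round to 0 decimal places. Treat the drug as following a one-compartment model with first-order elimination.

12 h

C₀ = Dose / Vd = 734.0 / 284 = 2.585 mg/L
t = ln(C₀ / C) / k = ln(2.585 / 2.03) / 0.02050
  = ln(1.273) / 0.02050 = 0.2414 / 0.02050 = 11.78 h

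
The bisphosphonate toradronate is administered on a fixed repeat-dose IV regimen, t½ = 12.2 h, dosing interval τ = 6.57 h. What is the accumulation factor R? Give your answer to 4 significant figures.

k = ln2 / t½ = 0.693147 / 12.2 = 0.05682 h⁻¹
e^(−kτ) = e^(−0.05682 × 6.57) = 0.6885
Accumulation ratio R = 1 / (1 − e^(−kτ)) = 1 / (1 − 0.6885) = 3.210

3.210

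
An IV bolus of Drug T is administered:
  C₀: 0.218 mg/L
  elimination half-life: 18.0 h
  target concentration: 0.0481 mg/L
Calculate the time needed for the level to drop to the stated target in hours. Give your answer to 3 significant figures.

39.2 h

k = ln2 / t½ = 0.693147 / 18.0 = 0.03851 h⁻¹
t = ln(C₀ / C) / k = ln(0.2180 / 0.0481) / 0.03851
  = ln(4.532) / 0.03851 = 1.511 / 0.03851 = 39.24 h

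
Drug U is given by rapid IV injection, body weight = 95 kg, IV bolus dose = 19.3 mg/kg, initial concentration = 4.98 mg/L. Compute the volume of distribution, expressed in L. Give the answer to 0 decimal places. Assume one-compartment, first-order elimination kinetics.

Dose = 19.3 × 95 = 1834 mg
Vd = Dose / C₀ = 1834 / 4.98 = 368.3 L

368 L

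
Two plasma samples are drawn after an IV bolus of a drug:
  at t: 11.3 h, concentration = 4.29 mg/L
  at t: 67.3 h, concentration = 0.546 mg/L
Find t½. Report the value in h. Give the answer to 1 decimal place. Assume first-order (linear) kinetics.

18.8 h

k = ln(C₁/C₂) / (t₂ − t₁) = ln(4.29/0.546) / (67.3 − 11.3)
  = 2.061 / 56.00 = 0.03680 h⁻¹
t½ = ln2 / k = 0.693147 / 0.03680 = 18.84 h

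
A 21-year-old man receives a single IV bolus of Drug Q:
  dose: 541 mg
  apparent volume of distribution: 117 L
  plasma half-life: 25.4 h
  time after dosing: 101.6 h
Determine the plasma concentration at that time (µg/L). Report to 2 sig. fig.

290 µg/L

C₀ = Dose / Vd = 541.0 / 117 = 4.624 mg/L
k = ln2 / t½ = 0.693147 / 25.4 = 0.02729 h⁻¹
t / t½ = 101.6 / 25.4 = 4 half-lives
C = C₀ × (1/2)^4 = 4.624 × 0.06250 = 0.2890 mg/L
Convert: 0.2890 mg/L × 1000 = 289.0 µg/L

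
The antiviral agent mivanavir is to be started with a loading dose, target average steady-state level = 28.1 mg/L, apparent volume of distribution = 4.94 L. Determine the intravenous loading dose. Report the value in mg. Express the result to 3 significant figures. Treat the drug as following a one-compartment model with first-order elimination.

139 mg

LD = Css × Vd = 28.1 × 4.94 = 138.8 mg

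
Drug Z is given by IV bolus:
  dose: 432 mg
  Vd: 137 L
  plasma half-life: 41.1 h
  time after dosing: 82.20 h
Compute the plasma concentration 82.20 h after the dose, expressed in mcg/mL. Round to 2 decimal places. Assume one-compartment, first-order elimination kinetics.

0.79 mcg/mL

C₀ = Dose / Vd = 432.0 / 137 = 3.153 mg/L
k = ln2 / t½ = 0.693147 / 41.1 = 0.01686 h⁻¹
t / t½ = 82.20 / 41.1 = 2 half-lives
C = C₀ × (1/2)^2 = 3.153 × 0.2500 = 0.7883 mg/L
(0.7883 mg/L = 0.7883 mcg/mL)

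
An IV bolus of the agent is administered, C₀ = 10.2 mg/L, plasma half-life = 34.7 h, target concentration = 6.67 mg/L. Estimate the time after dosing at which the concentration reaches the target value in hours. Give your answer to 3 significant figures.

21.3 h

k = ln2 / t½ = 0.693147 / 34.7 = 0.01998 h⁻¹
t = ln(C₀ / C) / k = ln(10.20 / 6.67) / 0.01998
  = ln(1.529) / 0.01998 = 0.4246 / 0.01998 = 21.25 h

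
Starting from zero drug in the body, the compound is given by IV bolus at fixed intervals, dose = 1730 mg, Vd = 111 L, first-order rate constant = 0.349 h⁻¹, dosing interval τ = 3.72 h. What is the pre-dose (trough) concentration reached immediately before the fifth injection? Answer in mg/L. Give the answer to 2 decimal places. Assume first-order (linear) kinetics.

C₀ per dose = Dose / Vd = 1730 / 111 = 15.59 mg/L
Fraction remaining after one interval: r = e^(−kτ) = e^(−0.3490 × 3.72) = 0.2730
Before dose 5, 4 doses have been given (aged 1τ, 2τ, 3τ, 4τ).
C_trough = C₀ × (r + r² + … + r^4) = C₀ × r(1−r^4)/(1−r)
        = 15.59 × 0.2730 × (1 − 0.005555) / (1 − 0.2730) = 5.822 mg/L

5.82 mg/L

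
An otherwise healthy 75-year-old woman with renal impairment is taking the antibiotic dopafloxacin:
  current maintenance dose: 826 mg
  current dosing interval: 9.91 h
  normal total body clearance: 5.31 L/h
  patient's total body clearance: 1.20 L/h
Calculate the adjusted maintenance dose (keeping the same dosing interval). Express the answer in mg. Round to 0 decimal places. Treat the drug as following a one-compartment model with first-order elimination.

187 mg

To keep the same average steady-state level, dosing rate must scale with clearance.
CL ratio = 1.20 / 5.31 = 0.2260
New dose (same interval) = 826 × 0.2260 = 186.7 mg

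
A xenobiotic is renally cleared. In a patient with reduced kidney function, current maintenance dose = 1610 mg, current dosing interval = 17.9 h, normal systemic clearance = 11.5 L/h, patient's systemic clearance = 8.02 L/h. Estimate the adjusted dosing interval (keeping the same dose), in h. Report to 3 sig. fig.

25.7 h

To keep the same average steady-state level, dosing rate must scale with clearance.
CL ratio = 8.02 / 11.5 = 0.6974
New interval (same dose) = 17.9 / 0.6974 = 25.67 h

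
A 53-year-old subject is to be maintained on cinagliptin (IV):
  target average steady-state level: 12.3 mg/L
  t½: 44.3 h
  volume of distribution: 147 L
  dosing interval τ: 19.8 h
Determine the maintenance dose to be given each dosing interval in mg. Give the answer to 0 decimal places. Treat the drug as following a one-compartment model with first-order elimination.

k = ln2 / t½ = 0.693147 / 44.3 = 0.01565 h⁻¹
CL = k × Vd = 0.01565 × 147 = 2.301 L/h
At steady state, Dose/τ = Css × CL.
Dose = Css × CL × τ = 12.3 × 2.301 × 19.8 = 560.4 mg

560 mg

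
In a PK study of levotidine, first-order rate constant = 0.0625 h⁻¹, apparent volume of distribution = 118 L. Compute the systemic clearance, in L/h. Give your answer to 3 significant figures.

CL = k × Vd = 0.0625 × 118 = 7.375 L/h

7.38 L/h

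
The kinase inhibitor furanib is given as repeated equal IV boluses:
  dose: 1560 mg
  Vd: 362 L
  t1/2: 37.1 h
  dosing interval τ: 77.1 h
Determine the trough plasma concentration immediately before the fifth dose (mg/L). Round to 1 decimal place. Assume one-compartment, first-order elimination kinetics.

C₀ per dose = Dose / Vd = 1560 / 362 = 4.309 mg/L
k = ln2 / t½ = 0.693147 / 37.1 = 0.01868 h⁻¹
Fraction remaining after one interval: r = e^(−kτ) = e^(−0.01868 × 77.1) = 0.2369
Before dose 5, 4 doses have been given (aged 1τ, 2τ, 3τ, 4τ).
C_trough = C₀ × (r + r² + … + r^4) = C₀ × r(1−r^4)/(1−r)
        = 4.309 × 0.2369 × (1 − 0.003150) / (1 − 0.2369) = 1.333 mg/L

1.3 mg/L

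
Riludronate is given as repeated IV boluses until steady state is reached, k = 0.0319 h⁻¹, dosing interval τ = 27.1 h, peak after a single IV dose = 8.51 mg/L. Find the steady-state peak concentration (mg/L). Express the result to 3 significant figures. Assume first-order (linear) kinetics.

14.7 mg/L

e^(−kτ) = e^(−0.03190 × 27.1) = 0.4213
Accumulation ratio R = 1 / (1 − e^(−kτ)) = 1 / (1 − 0.4213) = 1.728
Steady-state peak = C₀ × R = 8.51 × 1.728 = 14.71 mg/L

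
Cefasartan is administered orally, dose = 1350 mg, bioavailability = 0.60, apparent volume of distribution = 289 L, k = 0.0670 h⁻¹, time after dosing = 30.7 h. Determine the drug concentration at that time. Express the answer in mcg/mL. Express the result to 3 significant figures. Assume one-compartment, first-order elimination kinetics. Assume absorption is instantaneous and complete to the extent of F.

Amount reaching circulation = F × Dose = 0.60 × 1350 = 810.0 mg
C₀ = F·Dose / Vd = 810.0 / 289 = 2.803 mg/L
C = C₀ · e^(−k·t) = 2.803 × e^(−0.06700 × 30.7)
  = 2.803 × 0.1278 = 0.3582 mg/L
(0.3582 mg/L = 0.3582 mcg/mL)

0.358 mcg/mL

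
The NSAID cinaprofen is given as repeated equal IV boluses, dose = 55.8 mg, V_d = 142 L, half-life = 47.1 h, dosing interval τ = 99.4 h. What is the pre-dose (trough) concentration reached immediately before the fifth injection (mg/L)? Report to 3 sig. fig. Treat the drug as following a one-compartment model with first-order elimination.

C₀ per dose = Dose / Vd = 55.8 / 142 = 0.3930 mg/L
k = ln2 / t½ = 0.693147 / 47.1 = 0.01472 h⁻¹
Fraction remaining after one interval: r = e^(−kτ) = e^(−0.01472 × 99.4) = 0.2315
Before dose 5, 4 doses have been given (aged 1τ, 2τ, 3τ, 4τ).
C_trough = C₀ × (r + r² + … + r^4) = C₀ × r(1−r^4)/(1−r)
        = 0.3930 × 0.2315 × (1 − 0.002872) / (1 − 0.2315) = 0.1180 mg/L

0.118 mg/L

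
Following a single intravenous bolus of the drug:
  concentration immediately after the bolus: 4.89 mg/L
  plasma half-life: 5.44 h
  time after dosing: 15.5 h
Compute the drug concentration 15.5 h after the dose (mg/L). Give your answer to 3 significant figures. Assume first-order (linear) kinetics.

0.679 mg/L

k = ln2 / t½ = 0.693147 / 5.44 = 0.1274 h⁻¹
C = C₀ · e^(−k·t) = 4.890 × e^(−0.1274 × 15.5)
  = 4.890 × 0.1388 = 0.6787 mg/L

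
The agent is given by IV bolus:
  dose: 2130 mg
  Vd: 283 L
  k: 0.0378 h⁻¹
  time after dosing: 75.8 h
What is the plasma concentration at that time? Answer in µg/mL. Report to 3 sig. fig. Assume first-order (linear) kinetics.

0.429 µg/mL

C₀ = Dose / Vd = 2130 / 283 = 7.527 mg/L
C = C₀ · e^(−k·t) = 7.527 × e^(−0.03780 × 75.8)
  = 7.527 × 0.05697 = 0.4288 mg/L
(0.4288 mg/L = 0.4288 µg/mL)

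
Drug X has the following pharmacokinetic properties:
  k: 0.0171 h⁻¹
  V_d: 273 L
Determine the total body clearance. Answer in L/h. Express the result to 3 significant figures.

CL = k × Vd = 0.0171 × 273 = 4.668 L/h

4.67 L/h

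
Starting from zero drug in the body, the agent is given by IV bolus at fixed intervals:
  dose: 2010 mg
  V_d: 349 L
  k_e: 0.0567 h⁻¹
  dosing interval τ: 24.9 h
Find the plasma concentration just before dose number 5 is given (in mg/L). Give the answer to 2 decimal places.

1.85 mg/L

C₀ per dose = Dose / Vd = 2010 / 349 = 5.759 mg/L
Fraction remaining after one interval: r = e^(−kτ) = e^(−0.05670 × 24.9) = 0.2437
Before dose 5, 4 doses have been given (aged 1τ, 2τ, 3τ, 4τ).
C_trough = C₀ × (r + r² + … + r^4) = C₀ × r(1−r^4)/(1−r)
        = 5.759 × 0.2437 × (1 − 0.003527) / (1 − 0.2437) = 1.849 mg/L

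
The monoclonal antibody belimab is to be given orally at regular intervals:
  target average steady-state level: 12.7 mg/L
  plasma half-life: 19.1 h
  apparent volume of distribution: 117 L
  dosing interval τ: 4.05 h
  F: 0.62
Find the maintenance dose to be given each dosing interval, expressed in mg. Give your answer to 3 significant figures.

352 mg

k = ln2 / t½ = 0.693147 / 19.1 = 0.03629 h⁻¹
CL = k × Vd = 0.03629 × 117 = 4.246 L/h
At steady state, F × (Dose/τ) = Css × CL.
Dose = Css × CL × τ / F = 12.7 × 4.246 × 4.05 / 0.62 = 352.2 mg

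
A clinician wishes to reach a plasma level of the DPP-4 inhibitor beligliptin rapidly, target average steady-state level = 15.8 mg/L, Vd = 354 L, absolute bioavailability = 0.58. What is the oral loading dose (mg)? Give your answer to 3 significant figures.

LD = Css × Vd / F = 15.8 × 354 / 0.58 = 9643 mg

9640 mg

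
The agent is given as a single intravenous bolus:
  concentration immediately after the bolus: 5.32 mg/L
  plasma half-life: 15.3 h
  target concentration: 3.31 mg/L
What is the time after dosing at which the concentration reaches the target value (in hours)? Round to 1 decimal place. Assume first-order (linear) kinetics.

k = ln2 / t½ = 0.693147 / 15.3 = 0.04530 h⁻¹
t = ln(C₀ / C) / k = ln(5.320 / 3.31) / 0.04530
  = ln(1.607) / 0.04530 = 0.4744 / 0.04530 = 10.47 h

10.5 h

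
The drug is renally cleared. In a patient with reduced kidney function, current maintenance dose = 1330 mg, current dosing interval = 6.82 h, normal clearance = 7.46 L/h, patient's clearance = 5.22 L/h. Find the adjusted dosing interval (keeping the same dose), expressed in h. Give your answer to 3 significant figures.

9.75 h

To keep the same average steady-state level, dosing rate must scale with clearance.
CL ratio = 5.22 / 7.46 = 0.6997
New interval (same dose) = 6.82 / 0.6997 = 9.747 h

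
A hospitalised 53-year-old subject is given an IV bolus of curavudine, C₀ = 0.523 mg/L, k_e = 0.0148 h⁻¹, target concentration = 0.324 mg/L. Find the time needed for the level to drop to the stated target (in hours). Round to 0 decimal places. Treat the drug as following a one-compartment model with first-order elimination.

32 h

t = ln(C₀ / C) / k = ln(0.5230 / 0.324) / 0.01480
  = ln(1.614) / 0.01480 = 0.4787 / 0.01480 = 32.34 h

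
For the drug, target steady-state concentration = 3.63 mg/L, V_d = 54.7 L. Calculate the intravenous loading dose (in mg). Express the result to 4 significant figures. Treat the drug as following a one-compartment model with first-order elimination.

LD = Css × Vd = 3.63 × 54.7 = 198.6 mg

198.6 mg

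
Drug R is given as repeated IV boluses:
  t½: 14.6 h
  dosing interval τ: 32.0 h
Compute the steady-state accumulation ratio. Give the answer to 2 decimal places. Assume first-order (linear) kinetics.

1.28

k = ln2 / t½ = 0.693147 / 14.6 = 0.04748 h⁻¹
e^(−kτ) = e^(−0.04748 × 32.0) = 0.2189
Accumulation ratio R = 1 / (1 − e^(−kτ)) = 1 / (1 − 0.2189) = 1.280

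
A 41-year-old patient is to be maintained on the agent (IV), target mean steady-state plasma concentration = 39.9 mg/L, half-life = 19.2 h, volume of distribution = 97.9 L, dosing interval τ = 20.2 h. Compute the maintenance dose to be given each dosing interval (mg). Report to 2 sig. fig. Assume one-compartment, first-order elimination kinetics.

k = ln2 / t½ = 0.693147 / 19.2 = 0.03610 h⁻¹
CL = k × Vd = 0.03610 × 97.9 = 3.534 L/h
At steady state, Dose/τ = Css × CL.
Dose = Css × CL × τ = 39.9 × 3.534 × 20.2 = 2848 mg

2800 mg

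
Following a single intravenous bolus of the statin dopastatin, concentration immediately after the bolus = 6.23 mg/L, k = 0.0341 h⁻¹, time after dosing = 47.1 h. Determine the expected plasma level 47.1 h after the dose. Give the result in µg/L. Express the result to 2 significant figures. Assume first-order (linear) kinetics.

1300 µg/L

C = C₀ · e^(−k·t) = 6.230 × e^(−0.03410 × 47.1)
  = 6.230 × 0.2007 = 1.250 mg/L
Convert: 1.250 mg/L × 1000 = 1250 µg/L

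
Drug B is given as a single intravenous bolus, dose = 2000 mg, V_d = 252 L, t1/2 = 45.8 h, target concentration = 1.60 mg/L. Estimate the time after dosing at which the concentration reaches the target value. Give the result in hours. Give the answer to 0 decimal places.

106 h

C₀ = Dose / Vd = 2000 / 252 = 7.937 mg/L
k = ln2 / t½ = 0.693147 / 45.8 = 0.01513 h⁻¹
t = ln(C₀ / C) / k = ln(7.937 / 1.60) / 0.01513
  = ln(4.961) / 0.01513 = 1.602 / 0.01513 = 105.9 h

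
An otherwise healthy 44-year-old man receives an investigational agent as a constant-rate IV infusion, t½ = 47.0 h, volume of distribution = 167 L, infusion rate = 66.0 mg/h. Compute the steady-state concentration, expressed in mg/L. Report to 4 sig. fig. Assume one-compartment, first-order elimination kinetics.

26.80 mg/L

k = ln2 / t½ = 0.693147 / 47.0 = 0.01475 h⁻¹
CL = k × Vd = 0.01475 × 167 = 2.463 L/h
At steady state Css = R₀ / CL = 66.0 / 2.463 = 26.80 mg/L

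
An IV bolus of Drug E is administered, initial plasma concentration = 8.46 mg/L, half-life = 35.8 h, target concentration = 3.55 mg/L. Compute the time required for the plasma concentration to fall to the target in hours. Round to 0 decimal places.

45 h

k = ln2 / t½ = 0.693147 / 35.8 = 0.01936 h⁻¹
t = ln(C₀ / C) / k = ln(8.460 / 3.55) / 0.01936
  = ln(2.383) / 0.01936 = 0.8684 / 0.01936 = 44.86 h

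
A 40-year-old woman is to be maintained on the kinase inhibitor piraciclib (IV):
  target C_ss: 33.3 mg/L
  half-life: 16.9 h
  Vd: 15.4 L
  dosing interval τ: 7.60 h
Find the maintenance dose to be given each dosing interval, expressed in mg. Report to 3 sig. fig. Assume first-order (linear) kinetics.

k = ln2 / t½ = 0.693147 / 16.9 = 0.04101 h⁻¹
CL = k × Vd = 0.04101 × 15.4 = 0.6316 L/h
At steady state, Dose/τ = Css × CL.
Dose = Css × CL × τ = 33.3 × 0.6316 × 7.60 = 159.8 mg

160 mg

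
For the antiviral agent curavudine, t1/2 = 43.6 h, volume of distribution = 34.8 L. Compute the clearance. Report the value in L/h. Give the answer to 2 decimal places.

k = ln2 / t½ = 0.693147 / 43.6 = 0.01590 h⁻¹
CL = k × Vd = 0.01590 × 34.8 = 0.5533 L/h

0.55 L/h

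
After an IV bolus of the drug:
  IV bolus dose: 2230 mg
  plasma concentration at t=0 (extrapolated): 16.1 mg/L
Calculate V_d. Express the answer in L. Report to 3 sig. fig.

Vd = Dose / C₀ = 2230 / 16.1 = 138.5 L

139 L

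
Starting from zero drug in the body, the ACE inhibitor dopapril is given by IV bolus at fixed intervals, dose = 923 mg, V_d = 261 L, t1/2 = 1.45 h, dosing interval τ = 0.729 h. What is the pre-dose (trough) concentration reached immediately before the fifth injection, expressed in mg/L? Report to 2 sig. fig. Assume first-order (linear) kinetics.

C₀ per dose = Dose / Vd = 923 / 261 = 3.536 mg/L
k = ln2 / t½ = 0.693147 / 1.45 = 0.4780 h⁻¹
Fraction remaining after one interval: r = e^(−kτ) = e^(−0.4780 × 0.729) = 0.7058
Before dose 5, 4 doses have been given (aged 1τ, 2τ, 3τ, 4τ).
C_trough = C₀ × (r + r² + … + r^4) = C₀ × r(1−r^4)/(1−r)
        = 3.536 × 0.7058 × (1 − 0.2482) / (1 − 0.7058) = 6.378 mg/L

6.4 mg/L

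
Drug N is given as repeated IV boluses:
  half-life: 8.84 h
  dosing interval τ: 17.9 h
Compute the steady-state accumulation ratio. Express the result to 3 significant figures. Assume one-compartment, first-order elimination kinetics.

k = ln2 / t½ = 0.693147 / 8.84 = 0.07841 h⁻¹
e^(−kτ) = e^(−0.07841 × 17.9) = 0.2457
Accumulation ratio R = 1 / (1 − e^(−kτ)) = 1 / (1 − 0.2457) = 1.326

1.33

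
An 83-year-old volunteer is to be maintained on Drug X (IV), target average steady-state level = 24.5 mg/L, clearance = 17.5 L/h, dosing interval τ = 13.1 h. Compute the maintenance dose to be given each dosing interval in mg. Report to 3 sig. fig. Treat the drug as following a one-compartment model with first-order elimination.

5620 mg

At steady state, Dose/τ = Css × CL.
Dose = Css × CL × τ = 24.5 × 17.50 × 13.1 = 5617 mg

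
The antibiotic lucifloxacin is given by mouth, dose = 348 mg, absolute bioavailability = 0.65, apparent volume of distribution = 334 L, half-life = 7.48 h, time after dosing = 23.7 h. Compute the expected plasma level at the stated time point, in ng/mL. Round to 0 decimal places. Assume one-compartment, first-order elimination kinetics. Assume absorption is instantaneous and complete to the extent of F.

75 ng/mL

Amount reaching circulation = F × Dose = 0.65 × 348.0 = 226.2 mg
C₀ = F·Dose / Vd = 226.2 / 334 = 0.6772 mg/L
k = ln2 / t½ = 0.693147 / 7.48 = 0.09267 h⁻¹
C = C₀ · e^(−k·t) = 0.6772 × e^(−0.09267 × 23.7)
  = 0.6772 × 0.1112 = 0.07530 mg/L
Convert: 0.07530 mg/L × 1000 = 75.30 ng/mL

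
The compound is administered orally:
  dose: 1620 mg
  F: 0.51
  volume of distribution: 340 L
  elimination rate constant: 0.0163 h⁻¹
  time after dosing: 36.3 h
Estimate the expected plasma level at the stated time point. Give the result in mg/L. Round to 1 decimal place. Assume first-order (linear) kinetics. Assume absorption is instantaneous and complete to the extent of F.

Amount reaching circulation = F × Dose = 0.51 × 1620 = 826.2 mg
C₀ = F·Dose / Vd = 826.2 / 340 = 2.430 mg/L
C = C₀ · e^(−k·t) = 2.430 × e^(−0.01630 × 36.3)
  = 2.430 × 0.5534 = 1.345 mg/L

1.3 mg/L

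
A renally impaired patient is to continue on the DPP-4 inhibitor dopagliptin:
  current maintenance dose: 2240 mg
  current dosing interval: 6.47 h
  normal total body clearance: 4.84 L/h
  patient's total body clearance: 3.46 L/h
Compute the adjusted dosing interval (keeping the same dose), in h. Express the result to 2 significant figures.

To keep the same average steady-state level, dosing rate must scale with clearance.
CL ratio = 3.46 / 4.84 = 0.7149
New interval (same dose) = 6.47 / 0.7149 = 9.050 h

9.1 h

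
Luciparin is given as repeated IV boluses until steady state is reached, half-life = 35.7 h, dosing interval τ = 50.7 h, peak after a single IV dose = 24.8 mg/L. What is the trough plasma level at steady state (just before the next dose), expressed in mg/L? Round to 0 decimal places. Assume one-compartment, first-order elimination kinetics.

k = ln2 / t½ = 0.693147 / 35.7 = 0.01942 h⁻¹
e^(−kτ) = e^(−0.01942 × 50.7) = 0.3736
Accumulation ratio R = 1 / (1 − e^(−kτ)) = 1 / (1 − 0.3736) = 1.596
Steady-state trough = C₀ × R × e^(−kτ) = 24.8 × 1.596 × 0.3736 = 14.79 mg/L

15 mg/L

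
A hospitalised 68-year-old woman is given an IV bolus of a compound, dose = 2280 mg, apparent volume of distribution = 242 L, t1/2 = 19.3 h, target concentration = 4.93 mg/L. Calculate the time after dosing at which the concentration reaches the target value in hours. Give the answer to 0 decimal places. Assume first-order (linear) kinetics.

C₀ = Dose / Vd = 2280 / 242 = 9.421 mg/L
k = ln2 / t½ = 0.693147 / 19.3 = 0.03591 h⁻¹
t = ln(C₀ / C) / k = ln(9.421 / 4.93) / 0.03591
  = ln(1.911) / 0.03591 = 0.6476 / 0.03591 = 18.03 h

18 h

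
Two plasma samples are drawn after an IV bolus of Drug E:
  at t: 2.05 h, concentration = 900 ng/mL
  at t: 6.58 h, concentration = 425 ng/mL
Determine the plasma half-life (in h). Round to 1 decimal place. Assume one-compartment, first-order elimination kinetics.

k = ln(C₁/C₂) / (t₂ − t₁) = ln(900/425) / (6.58 − 2.05)
  = 0.7503 / 4.530 = 0.1656 h⁻¹
t½ = ln2 / k = 0.693147 / 0.1656 = 4.186 h

4.2 h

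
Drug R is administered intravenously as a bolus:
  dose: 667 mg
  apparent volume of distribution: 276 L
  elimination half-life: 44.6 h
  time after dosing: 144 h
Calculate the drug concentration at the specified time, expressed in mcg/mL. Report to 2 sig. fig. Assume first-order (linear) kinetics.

C₀ = Dose / Vd = 667.0 / 276 = 2.417 mg/L
k = ln2 / t½ = 0.693147 / 44.6 = 0.01554 h⁻¹
C = C₀ · e^(−k·t) = 2.417 × e^(−0.01554 × 144)
  = 2.417 × 0.1067 = 0.2579 mg/L
(0.2579 mg/L = 0.2579 mcg/mL)

0.26 mcg/mL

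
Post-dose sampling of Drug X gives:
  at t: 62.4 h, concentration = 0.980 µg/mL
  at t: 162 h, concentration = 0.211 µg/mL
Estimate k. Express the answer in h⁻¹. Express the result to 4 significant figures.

0.01542 h⁻¹

k = ln(C₁/C₂) / (t₂ − t₁) = ln(0.980/0.211) / (162 − 62.4)
  = 1.536 / 99.60 = 0.01542 h⁻¹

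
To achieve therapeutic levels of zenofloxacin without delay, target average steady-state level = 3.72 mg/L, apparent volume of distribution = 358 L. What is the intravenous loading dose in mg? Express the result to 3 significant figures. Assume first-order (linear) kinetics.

LD = Css × Vd = 3.72 × 358 = 1332 mg

1330 mg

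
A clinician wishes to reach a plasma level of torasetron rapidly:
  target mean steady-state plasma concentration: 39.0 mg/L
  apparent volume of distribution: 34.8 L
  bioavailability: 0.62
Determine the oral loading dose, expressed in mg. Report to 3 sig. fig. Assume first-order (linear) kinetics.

LD = Css × Vd / F = 39.0 × 34.8 / 0.62 = 2189 mg

2190 mg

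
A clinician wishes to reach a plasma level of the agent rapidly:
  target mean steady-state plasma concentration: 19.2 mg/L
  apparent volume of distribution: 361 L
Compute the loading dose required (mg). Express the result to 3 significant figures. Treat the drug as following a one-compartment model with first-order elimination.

LD = Css × Vd = 19.2 × 361 = 6931 mg

6930 mg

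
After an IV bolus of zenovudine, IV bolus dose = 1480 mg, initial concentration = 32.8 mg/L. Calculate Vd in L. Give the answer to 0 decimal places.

45 L

Vd = Dose / C₀ = 1480 / 32.8 = 45.12 L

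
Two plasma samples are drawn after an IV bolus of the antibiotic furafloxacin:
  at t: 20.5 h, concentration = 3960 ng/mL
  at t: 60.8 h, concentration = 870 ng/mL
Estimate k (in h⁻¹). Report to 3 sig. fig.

k = ln(C₁/C₂) / (t₂ − t₁) = ln(3960/870) / (60.8 − 20.5)
  = 1.516 / 40.30 = 0.03762 h⁻¹

0.0376 h⁻¹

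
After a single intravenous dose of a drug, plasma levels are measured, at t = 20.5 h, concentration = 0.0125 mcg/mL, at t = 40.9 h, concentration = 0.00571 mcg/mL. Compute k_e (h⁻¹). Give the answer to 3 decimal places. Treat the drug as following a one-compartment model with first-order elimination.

k = ln(C₁/C₂) / (t₂ − t₁) = ln(0.0125/0.00571) / (40.9 − 20.5)
  = 0.7835 / 20.40 = 0.03841 h⁻¹

0.038 h⁻¹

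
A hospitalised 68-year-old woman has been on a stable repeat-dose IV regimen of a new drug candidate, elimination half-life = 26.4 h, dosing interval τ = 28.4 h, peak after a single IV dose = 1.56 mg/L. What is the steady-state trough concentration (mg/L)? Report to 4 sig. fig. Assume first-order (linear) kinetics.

1.408 mg/L

k = ln2 / t½ = 0.693147 / 26.4 = 0.02626 h⁻¹
e^(−kτ) = e^(−0.02626 × 28.4) = 0.4744
Accumulation ratio R = 1 / (1 − e^(−kτ)) = 1 / (1 − 0.4744) = 1.903
Steady-state trough = C₀ × R × e^(−kτ) = 1.56 × 1.903 × 0.4744 = 1.408 mg/L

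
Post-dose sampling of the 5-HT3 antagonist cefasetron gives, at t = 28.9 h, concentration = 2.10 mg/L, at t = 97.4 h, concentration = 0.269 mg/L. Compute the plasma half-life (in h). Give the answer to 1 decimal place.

23.1 h

k = ln(C₁/C₂) / (t₂ − t₁) = ln(2.10/0.269) / (97.4 − 28.9)
  = 2.055 / 68.50 = 0.03000 h⁻¹
t½ = ln2 / k = 0.693147 / 0.03000 = 23.10 h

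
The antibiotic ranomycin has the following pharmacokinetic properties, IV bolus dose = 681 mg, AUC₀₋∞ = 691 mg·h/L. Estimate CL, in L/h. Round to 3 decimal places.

CL = Dose / AUC = 681 / 691 = 0.9855 L/h

0.986 L/h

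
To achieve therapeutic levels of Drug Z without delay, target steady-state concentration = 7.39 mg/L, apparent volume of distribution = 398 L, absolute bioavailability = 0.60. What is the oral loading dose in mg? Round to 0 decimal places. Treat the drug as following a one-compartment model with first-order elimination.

LD = Css × Vd / F = 7.39 × 398 / 0.60 = 4902 mg

4902 mg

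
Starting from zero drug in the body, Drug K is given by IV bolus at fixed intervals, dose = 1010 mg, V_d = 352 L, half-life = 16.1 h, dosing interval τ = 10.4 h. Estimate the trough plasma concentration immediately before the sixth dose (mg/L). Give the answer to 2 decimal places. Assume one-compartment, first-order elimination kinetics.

4.54 mg/L

C₀ per dose = Dose / Vd = 1010 / 352 = 2.869 mg/L
k = ln2 / t½ = 0.693147 / 16.1 = 0.04305 h⁻¹
Fraction remaining after one interval: r = e^(−kτ) = e^(−0.04305 × 10.4) = 0.6391
Before dose 6, 5 doses have been given (aged 1τ, 2τ, 3τ, 4τ, 5τ).
C_trough = C₀ × (r + r² + … + r^5) = C₀ × r(1−r^5)/(1−r)
        = 2.869 × 0.6391 × (1 − 0.1066) / (1 − 0.6391) = 4.539 mg/L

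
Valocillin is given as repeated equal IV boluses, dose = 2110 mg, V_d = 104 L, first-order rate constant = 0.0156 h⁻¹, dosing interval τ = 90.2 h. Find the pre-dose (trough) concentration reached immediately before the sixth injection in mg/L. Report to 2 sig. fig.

6.6 mg/L

C₀ per dose = Dose / Vd = 2110 / 104 = 20.29 mg/L
Fraction remaining after one interval: r = e^(−kτ) = e^(−0.01560 × 90.2) = 0.2448
Before dose 6, 5 doses have been given (aged 1τ, 2τ, 3τ, 4τ, 5τ).
C_trough = C₀ × (r + r² + … + r^5) = C₀ × r(1−r^5)/(1−r)
        = 20.29 × 0.2448 × (1 − 0.0008791) / (1 − 0.2448) = 6.571 mg/L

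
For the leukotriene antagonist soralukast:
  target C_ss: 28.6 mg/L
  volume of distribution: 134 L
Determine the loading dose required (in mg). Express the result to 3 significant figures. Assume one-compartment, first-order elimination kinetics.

LD = Css × Vd = 28.6 × 134 = 3832 mg

3830 mg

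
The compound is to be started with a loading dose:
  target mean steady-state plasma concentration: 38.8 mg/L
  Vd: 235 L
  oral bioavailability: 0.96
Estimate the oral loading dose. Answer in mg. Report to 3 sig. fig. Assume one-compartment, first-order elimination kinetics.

LD = Css × Vd / F = 38.8 × 235 / 0.96 = 9498 mg

9500 mg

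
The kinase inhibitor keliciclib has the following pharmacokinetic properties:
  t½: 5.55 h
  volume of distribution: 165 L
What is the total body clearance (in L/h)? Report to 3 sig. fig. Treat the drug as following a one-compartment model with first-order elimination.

20.6 L/h

k = ln2 / t½ = 0.693147 / 5.55 = 0.1249 h⁻¹
CL = k × Vd = 0.1249 × 165 = 20.61 L/h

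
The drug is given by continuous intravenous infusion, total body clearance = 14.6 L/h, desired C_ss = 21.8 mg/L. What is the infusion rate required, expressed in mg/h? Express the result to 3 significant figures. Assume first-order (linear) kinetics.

318 mg/h

At steady state, infusion rate R₀ = Css × CL = 21.8 × 14.60 = 318.3 mg/h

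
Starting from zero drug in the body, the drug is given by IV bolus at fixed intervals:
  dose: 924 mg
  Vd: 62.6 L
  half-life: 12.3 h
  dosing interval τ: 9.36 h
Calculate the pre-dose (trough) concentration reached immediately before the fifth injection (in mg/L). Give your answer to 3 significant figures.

C₀ per dose = Dose / Vd = 924 / 62.6 = 14.76 mg/L
k = ln2 / t½ = 0.693147 / 12.3 = 0.05635 h⁻¹
Fraction remaining after one interval: r = e^(−kτ) = e^(−0.05635 × 9.36) = 0.5901
Before dose 5, 4 doses have been given (aged 1τ, 2τ, 3τ, 4τ).
C_trough = C₀ × (r + r² + … + r^4) = C₀ × r(1−r^4)/(1−r)
        = 14.76 × 0.5901 × (1 − 0.1213) / (1 − 0.5901) = 18.67 mg/L

18.7 mg/L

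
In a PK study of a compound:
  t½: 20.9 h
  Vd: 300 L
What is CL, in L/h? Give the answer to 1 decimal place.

k = ln2 / t½ = 0.693147 / 20.9 = 0.03316 h⁻¹
CL = k × Vd = 0.03316 × 300 = 9.948 L/h

9.9 L/h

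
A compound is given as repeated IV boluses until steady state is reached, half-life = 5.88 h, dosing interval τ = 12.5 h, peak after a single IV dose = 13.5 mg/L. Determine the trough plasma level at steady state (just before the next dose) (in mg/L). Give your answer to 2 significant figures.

k = ln2 / t½ = 0.693147 / 5.88 = 0.1179 h⁻¹
e^(−kτ) = e^(−0.1179 × 12.5) = 0.2291
Accumulation ratio R = 1 / (1 − e^(−kτ)) = 1 / (1 − 0.2291) = 1.297
Steady-state trough = C₀ × R × e^(−kτ) = 13.5 × 1.297 × 0.2291 = 4.011 mg/L

4.0 mg/L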